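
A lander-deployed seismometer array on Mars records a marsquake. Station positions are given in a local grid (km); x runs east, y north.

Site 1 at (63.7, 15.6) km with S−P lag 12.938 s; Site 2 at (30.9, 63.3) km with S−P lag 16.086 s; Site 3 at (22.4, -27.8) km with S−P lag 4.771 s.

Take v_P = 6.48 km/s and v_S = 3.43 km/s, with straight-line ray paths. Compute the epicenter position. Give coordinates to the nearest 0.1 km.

Distance from S−P lag: d = Δt · v_P v_S / (v_P − v_S) = Δt · (6.48·3.43)/(6.48−3.43) ≈ 7.2873·Δt.
So d_Site 1 = 94.28, d_Site 2 = 117.22, d_Site 3 = 34.77 km.
Circle about each station: (x − 63.7)² + (y − 15.6)² = 94.28²; (x − 30.9)² + (y − 63.3)² = 117.22²; (x − 22.4)² + (y + 27.8)² = 34.77².
Subtracting the Site 1 equation from the Site 2 and Site 3 equations removes the quadratic terms:
-65.6 x + 95.4 y = -4191.16
-82.6 x − 86.8 y = 4653.32
Solving the 2×2 system: x ≈ -5.9, y ≈ -48.0 km.
Check against Site 1 (with the unrounded x, y): √((x − 63.7)²+(y − 15.6)²) = 94.28 ≈ 94.28 km. ✓

x ≈ -5.9 km, y ≈ -48.0 km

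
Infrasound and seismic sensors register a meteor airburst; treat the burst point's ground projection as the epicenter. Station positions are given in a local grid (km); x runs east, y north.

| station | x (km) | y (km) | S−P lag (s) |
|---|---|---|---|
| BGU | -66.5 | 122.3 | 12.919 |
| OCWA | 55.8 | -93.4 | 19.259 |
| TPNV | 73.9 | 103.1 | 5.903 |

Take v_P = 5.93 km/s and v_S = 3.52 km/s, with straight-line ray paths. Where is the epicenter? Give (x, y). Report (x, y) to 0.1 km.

Distance from S−P lag: d = Δt · v_P v_S / (v_P − v_S) = Δt · (5.93·3.52)/(5.93−3.52) ≈ 8.6612·Δt.
So d_BGU = 111.89, d_OCWA = 166.81, d_TPNV = 51.13 km.
Circle about each station: (x + 66.5)² + (y − 122.3)² = 111.89²; (x − 55.8)² + (y + 93.4)² = 166.81²; (x − 73.9)² + (y − 103.1)² = 51.13².
Subtracting the BGU equation from the OCWA and TPNV equations removes the quadratic terms:
244.6 x − 431.4 y = -22848.54
280.8 x − 38.4 y = 6616.38
Solving the 2×2 system: x ≈ 33.4, y ≈ 71.9 km.

(33.4, 71.9)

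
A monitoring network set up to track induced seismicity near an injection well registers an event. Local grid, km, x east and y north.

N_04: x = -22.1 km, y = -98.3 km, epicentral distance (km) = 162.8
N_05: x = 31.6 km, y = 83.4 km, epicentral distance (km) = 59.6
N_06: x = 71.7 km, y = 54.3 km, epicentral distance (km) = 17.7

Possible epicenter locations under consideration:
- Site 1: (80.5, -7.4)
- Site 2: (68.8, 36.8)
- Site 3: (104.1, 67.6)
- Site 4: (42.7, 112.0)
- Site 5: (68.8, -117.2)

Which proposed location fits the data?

For each candidate, compare |candidate − station| to the reported distance:
Site 1: residuals N_04 25.7, N_05 43.5, N_06 44.6 → max 44.6 km
Site 2: residuals N_04 0.0, N_05 0.0, N_06 0.0 → max 0.0 km
Site 3: residuals N_04 45.6, N_05 14.6, N_06 17.3 → max 45.6 km
Site 4: residuals N_04 57.3, N_05 28.9, N_06 46.9 → max 57.3 km
Site 5: residuals N_04 70.0, N_05 144.4, N_06 153.8 → max 153.8 km
Only Site 2 has all residuals ≈ 0.

Site 2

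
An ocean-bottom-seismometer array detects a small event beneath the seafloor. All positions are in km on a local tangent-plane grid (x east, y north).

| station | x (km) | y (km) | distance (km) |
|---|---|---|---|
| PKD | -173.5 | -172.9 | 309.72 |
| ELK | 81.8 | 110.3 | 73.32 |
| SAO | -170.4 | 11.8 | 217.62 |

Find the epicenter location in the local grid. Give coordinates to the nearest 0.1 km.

Circle about each station: (x + 173.5)² + (y + 172.9)² = 309.72²; (x − 81.8)² + (y − 110.3)² = 73.32²; (x + 170.4)² + (y − 11.8)² = 217.62².
Subtracting the PKD equation from the ELK and SAO equations removes the quadratic terms:
510.6 x + 566.4 y = 49411.33
6.2 x + 369.4 y = 17746.75
Solving the 2×2 system: x ≈ 44.3, y ≈ 47.3 km.
Check against PKD (with the unrounded x, y): √((x + 173.5)²+(y + 172.9)²) = 309.72 ≈ 309.72 km. ✓

x ≈ 44.3 km, y ≈ 47.3 km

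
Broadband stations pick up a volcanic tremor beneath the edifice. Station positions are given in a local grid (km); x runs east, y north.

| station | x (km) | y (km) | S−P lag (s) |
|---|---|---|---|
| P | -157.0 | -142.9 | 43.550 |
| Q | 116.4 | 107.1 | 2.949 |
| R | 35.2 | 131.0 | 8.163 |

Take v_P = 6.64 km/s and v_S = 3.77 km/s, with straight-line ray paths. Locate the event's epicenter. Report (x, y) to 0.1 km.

x ≈ 106.4 km, y ≈ 130.8 km

Distance from S−P lag: d = Δt · v_P v_S / (v_P − v_S) = Δt · (6.64·3.77)/(6.64−3.77) ≈ 8.7222·Δt.
So d_P = 379.85, d_Q = 25.72, d_R = 71.20 km.
Circle about each station: (x + 157.0)² + (y + 142.9)² = 379.85²; (x − 116.4)² + (y − 107.1)² = 25.72²; (x − 35.2)² + (y − 131.0)² = 71.20².
Subtracting the P equation from the Q and R equations removes the quadratic terms:
546.8 x + 500.0 y = 123574.46
384.4 x + 547.8 y = 112547.21
Solving the 2×2 system: x ≈ 106.4, y ≈ 130.8 km.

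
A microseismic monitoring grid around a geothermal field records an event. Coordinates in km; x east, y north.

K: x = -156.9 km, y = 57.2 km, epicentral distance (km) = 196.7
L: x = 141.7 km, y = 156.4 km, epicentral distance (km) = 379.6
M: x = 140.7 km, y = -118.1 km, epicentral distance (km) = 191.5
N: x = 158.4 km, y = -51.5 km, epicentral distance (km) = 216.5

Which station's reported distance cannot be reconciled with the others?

L

Solve using three stations at a time. Using K, M, N (subtract circle equations pairwise → linear system) gives (x, y) ≈ (-50.5, -108.2).
Distances from that point to each station vs reported:
  K: calculated 196.7 vs reported 196.7 → residual 0.0 km
  L: calculated 327.1 vs reported 379.6 → residual 52.5 km
  M: calculated 191.5 vs reported 191.5 → residual 0.0 km
  N: calculated 216.5 vs reported 216.5 → residual 0.0 km
K, M, N are mutually consistent (residuals ≈ 0); L is off by 52.5 km.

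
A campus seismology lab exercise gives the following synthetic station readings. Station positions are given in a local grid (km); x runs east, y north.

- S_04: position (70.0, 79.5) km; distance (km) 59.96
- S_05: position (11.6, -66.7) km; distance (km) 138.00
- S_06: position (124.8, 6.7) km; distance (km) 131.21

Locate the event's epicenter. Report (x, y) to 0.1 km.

Circle about each station: (x − 70.0)² + (y − 79.5)² = 59.96²; (x − 11.6)² + (y + 66.7)² = 138.00²; (x − 124.8)² + (y − 6.7)² = 131.21².
Subtracting pairs of circle equations eliminates x²+y² and gives linear equations (the radical axes):
-116.8 x − 292.4 y = -22085.60
109.6 x − 145.6 y = -9221.18
Solving the 2×2 system: x ≈ 10.6, y ≈ 71.3 km.
Check against S_04 (with the unrounded x, y): √((x − 70.0)²+(y − 79.5)²) = 59.97 ≈ 59.96 km. ✓

10.6 km east, 71.3 km north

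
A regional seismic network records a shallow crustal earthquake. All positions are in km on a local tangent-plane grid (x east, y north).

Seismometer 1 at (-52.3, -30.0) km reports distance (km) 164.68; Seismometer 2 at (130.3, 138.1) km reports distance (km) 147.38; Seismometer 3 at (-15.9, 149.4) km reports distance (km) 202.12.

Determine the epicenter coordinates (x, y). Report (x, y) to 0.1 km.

110.9 km east, -8.0 km north

Circle about each station: (x + 52.3)² + (y + 30.0)² = 164.68²; (x − 130.3)² + (y − 138.1)² = 147.38²; (x + 15.9)² + (y − 149.4)² = 202.12².
Subtracting the Seismometer 1 equation from the Seismometer 2 and Seismometer 3 equations removes the quadratic terms:
365.2 x + 336.2 y = 37813.05
72.8 x + 358.8 y = 5204.89
Solving the 2×2 system: x ≈ 110.9, y ≈ -8.0 km.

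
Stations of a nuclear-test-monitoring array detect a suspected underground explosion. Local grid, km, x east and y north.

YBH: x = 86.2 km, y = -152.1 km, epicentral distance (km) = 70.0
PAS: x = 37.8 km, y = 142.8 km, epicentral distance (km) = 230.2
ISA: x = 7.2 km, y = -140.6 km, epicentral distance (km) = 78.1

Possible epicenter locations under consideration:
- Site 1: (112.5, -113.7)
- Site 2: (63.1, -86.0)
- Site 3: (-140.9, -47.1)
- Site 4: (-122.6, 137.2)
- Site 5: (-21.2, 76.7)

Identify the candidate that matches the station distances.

For each candidate, compare |candidate − station| to the reported distance:
Site 1: residuals YBH 23.5, PAS 37.0, ISA 30.6 → max 37.0 km
Site 2: residuals YBH 0.0, PAS 0.0, ISA 0.0 → max 0.0 km
Site 3: residuals YBH 180.2, PAS 30.6, ISA 97.0 → max 180.2 km
Site 4: residuals YBH 286.8, PAS 69.7, ISA 228.5 → max 286.8 km
Site 5: residuals YBH 182.8, PAS 141.6, ISA 141.0 → max 182.8 km
Only Site 2 has all residuals ≈ 0.

Site 2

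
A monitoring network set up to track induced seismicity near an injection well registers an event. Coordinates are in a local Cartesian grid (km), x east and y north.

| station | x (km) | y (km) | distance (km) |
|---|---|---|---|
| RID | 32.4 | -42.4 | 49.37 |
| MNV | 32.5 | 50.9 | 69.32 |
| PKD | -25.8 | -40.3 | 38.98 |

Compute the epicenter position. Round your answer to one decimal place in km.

(-3.4, -8.4)

Circle about each station: (x − 32.4)² + (y + 42.4)² = 49.37²; (x − 32.5)² + (y − 50.9)² = 69.32²; (x + 25.8)² + (y + 40.3)² = 38.98².
Subtracting pairs of circle equations eliminates x²+y² and gives linear equations (the radical axes):
0.2 x + 186.6 y = -1568.33
-116.4 x + 4.2 y = 360.17
Solving the 2×2 system: x ≈ -3.4, y ≈ -8.4 km.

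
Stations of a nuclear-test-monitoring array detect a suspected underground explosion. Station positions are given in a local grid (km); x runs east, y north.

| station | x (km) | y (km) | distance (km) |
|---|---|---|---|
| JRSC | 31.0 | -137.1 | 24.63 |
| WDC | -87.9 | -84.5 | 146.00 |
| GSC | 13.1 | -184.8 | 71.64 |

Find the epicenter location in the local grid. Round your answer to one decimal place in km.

Circle about each station: (x − 31.0)² + (y + 137.1)² = 24.63²; (x + 87.9)² + (y + 84.5)² = 146.00²; (x − 13.1)² + (y + 184.8)² = 71.64².
Subtracting the JRSC equation from the WDC and GSC equations removes the quadratic terms:
-237.8 x + 105.2 y = -25600.11
-35.8 x − 95.4 y = 10039.59
Solving the 2×2 system: x ≈ 52.4, y ≈ -124.9 km.
Check against JRSC (with the unrounded x, y): √((x − 31.0)²+(y + 137.1)²) = 24.63 ≈ 24.63 km. ✓

52.4 km east, -124.9 km north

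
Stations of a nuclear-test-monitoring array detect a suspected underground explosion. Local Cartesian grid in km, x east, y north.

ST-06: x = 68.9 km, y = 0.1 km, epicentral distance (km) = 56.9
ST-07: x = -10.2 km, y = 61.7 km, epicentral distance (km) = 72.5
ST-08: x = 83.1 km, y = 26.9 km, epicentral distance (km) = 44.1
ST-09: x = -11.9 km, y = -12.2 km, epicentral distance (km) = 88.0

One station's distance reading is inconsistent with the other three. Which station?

ST-07

Solve using three stations at a time. Using ST-06, ST-08, ST-09 (subtract circle equations pairwise → linear system) gives (x, y) ≈ (47.4, 52.8).
Distances from that point to each station vs reported:
  ST-06: calculated 56.9 vs reported 56.9 → residual 0.0 km
  ST-07: calculated 58.3 vs reported 72.5 → residual 14.2 km
  ST-08: calculated 44.1 vs reported 44.1 → residual 0.0 km
  ST-09: calculated 88.0 vs reported 88.0 → residual 0.0 km
ST-06, ST-08, ST-09 are mutually consistent (residuals ≈ 0); ST-07 is off by 14.2 km.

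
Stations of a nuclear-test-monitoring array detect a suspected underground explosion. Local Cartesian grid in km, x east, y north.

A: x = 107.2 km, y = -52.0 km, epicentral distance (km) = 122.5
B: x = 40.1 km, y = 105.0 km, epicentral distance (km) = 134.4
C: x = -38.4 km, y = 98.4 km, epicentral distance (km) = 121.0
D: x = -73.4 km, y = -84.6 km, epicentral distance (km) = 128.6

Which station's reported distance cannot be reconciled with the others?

Solve using three stations at a time. Using A, B, C (subtract circle equations pairwise → linear system) gives (x, y) ≈ (-10.8, -19.3).
Distances from that point to each station vs reported:
  A: calculated 122.4 vs reported 122.5 → residual 0.1 km
  B: calculated 134.3 vs reported 134.4 → residual 0.1 km
  C: calculated 120.9 vs reported 121.0 → residual 0.1 km
  D: calculated 90.5 vs reported 128.6 → residual 38.1 km
A, B, C are mutually consistent (residuals ≈ 0); D is off by 38.1 km.

D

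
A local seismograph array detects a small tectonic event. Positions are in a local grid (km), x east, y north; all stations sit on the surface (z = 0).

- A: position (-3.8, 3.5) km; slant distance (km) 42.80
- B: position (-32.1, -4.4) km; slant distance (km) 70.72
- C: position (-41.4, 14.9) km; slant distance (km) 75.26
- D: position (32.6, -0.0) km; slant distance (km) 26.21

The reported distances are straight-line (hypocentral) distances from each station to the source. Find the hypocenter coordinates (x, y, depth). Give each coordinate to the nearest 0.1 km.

Each station gives a sphere (x−x_i)² + (y−y_i)² + z² = d_i² (stations at z=0).
Subtracting the A sphere from B and C: z² cancels, leaving linear equations in x and y:
-56.6 x − 15.8 y = -2146.40
-75.2 x + 22.8 y = -1922.95
Solving: x ≈ 32.002, y ≈ 21.209 km (keep extra digits for the depth step; rounded: 32.0, 21.2).
Then from the A sphere: z² = 42.80² − (x + 3.8)² − (y − 3.5)² with x = 32.002, y = 21.209, so z ≈ 15.377 ≈ 15.4 km.

x ≈ 32.0 km, y ≈ 21.2 km, depth ≈ 15.4 km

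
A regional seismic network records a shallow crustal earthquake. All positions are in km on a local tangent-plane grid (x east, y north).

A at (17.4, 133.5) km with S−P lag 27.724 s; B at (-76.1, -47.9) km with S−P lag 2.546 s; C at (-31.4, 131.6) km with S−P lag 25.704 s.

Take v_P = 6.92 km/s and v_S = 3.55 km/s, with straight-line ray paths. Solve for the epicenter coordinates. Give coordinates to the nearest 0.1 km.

x ≈ -58.5 km, y ≈ -53.8 km

Distance from S−P lag: d = Δt · v_P v_S / (v_P − v_S) = Δt · (6.92·3.55)/(6.92−3.55) ≈ 7.2896·Δt.
So d_A = 202.10, d_B = 18.56, d_C = 187.37 km.
Circle about each station: (x − 17.4)² + (y − 133.5)² = 202.10²; (x + 76.1)² + (y + 47.9)² = 18.56²; (x + 31.4)² + (y − 131.6)² = 187.37².
Subtracting the A equation from the B and C equations removes the quadratic terms:
-187.0 x − 362.8 y = 30460.55
-97.6 x − 3.8 y = 5916.40
Solving the 2×2 system: x ≈ -58.5, y ≈ -53.8 km.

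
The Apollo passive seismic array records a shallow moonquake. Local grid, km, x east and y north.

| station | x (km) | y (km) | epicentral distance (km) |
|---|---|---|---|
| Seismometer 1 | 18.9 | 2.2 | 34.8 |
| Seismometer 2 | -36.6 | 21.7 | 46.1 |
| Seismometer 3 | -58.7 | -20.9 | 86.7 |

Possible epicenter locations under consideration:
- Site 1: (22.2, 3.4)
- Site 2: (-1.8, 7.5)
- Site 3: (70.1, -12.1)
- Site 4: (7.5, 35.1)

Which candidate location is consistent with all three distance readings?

Site 4

For each candidate, compare |candidate − station| to the reported distance:
Site 1: residuals Seismometer 1 31.3, Seismometer 2 15.5, Seismometer 3 2.2 → max 31.3 km
Site 2: residuals Seismometer 1 13.4, Seismometer 2 8.5, Seismometer 3 23.1 → max 23.1 km
Site 3: residuals Seismometer 1 18.4, Seismometer 2 65.8, Seismometer 3 42.4 → max 65.8 km
Site 4: residuals Seismometer 1 0.0, Seismometer 2 0.0, Seismometer 3 0.0 → max 0.0 km
Only Site 4 has all residuals ≈ 0.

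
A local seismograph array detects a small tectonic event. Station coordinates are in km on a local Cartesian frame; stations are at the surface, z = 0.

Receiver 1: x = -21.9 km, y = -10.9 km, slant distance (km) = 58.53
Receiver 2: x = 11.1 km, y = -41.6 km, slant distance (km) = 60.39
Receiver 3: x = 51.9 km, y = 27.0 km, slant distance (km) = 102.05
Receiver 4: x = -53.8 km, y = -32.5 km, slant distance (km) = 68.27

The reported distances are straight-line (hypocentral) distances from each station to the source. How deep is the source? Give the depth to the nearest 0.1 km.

depth ≈ 54.4 km

Each station gives a sphere (x−x_i)² + (y−y_i)² + z² = d_i² (stations at z=0).
Subtracting the Receiver 1 sphere from Receiver 2 and Receiver 3: z² cancels, leaving linear equations in x and y:
66.0 x − 61.4 y = 1034.16
147.6 x + 75.8 y = -4164.25
Solving: x ≈ -12.605, y ≈ -30.392 km (keep extra digits for the depth step; rounded: -12.6, -30.4).
Then from the Receiver 1 sphere: z² = 58.53² − (x + 21.9)² − (y + 10.9)² with x = -12.605, y = -30.392, so z ≈ 54.401 ≈ 54.4 km.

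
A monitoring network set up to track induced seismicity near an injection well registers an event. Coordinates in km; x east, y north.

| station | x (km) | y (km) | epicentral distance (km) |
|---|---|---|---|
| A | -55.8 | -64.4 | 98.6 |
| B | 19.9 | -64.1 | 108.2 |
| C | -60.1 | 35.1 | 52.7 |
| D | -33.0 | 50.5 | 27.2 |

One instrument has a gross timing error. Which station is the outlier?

Solve using three stations at a time. Using B, C, D (subtract circle equations pairwise → linear system) gives (x, y) ≈ (-7.7, 40.5).
Distances from that point to each station vs reported:
  A: calculated 115.4 vs reported 98.6 → residual 16.8 km
  B: calculated 108.2 vs reported 108.2 → residual 0.0 km
  C: calculated 52.7 vs reported 52.7 → residual 0.0 km
  D: calculated 27.2 vs reported 27.2 → residual 0.0 km
B, C, D are mutually consistent (residuals ≈ 0); A is off by 16.8 km.

A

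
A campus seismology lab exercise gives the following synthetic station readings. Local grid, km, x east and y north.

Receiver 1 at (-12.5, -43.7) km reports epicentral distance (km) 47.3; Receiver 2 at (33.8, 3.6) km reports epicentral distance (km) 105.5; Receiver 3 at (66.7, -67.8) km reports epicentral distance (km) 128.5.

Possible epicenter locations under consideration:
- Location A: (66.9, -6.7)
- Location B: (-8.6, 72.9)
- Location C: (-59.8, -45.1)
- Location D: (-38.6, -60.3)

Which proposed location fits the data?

Location C

For each candidate, compare |candidate − station| to the reported distance:
Location A: residuals Receiver 1 40.3, Receiver 2 70.8, Receiver 3 67.4 → max 70.8 km
Location B: residuals Receiver 1 69.4, Receiver 2 24.3, Receiver 3 31.1 → max 69.4 km
Location C: residuals Receiver 1 0.0, Receiver 2 0.0, Receiver 3 0.0 → max 0.0 km
Location D: residuals Receiver 1 16.4, Receiver 2 8.9, Receiver 3 22.9 → max 22.9 km
Only Location C has all residuals ≈ 0.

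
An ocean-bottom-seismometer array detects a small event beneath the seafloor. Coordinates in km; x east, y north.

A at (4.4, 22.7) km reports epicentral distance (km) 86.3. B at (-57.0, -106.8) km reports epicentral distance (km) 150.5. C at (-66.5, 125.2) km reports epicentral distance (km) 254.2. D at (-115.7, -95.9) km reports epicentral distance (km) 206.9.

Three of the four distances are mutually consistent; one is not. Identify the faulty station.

A

Solve using three stations at a time. Using B, C, D (subtract circle equations pairwise → linear system) gives (x, y) ≈ (90.2, -75.0).
Distances from that point to each station vs reported:
  A: calculated 130.1 vs reported 86.3 → residual 43.8 km
  B: calculated 150.6 vs reported 150.5 → residual 0.1 km
  C: calculated 254.3 vs reported 254.2 → residual 0.1 km
  D: calculated 207.0 vs reported 206.9 → residual 0.1 km
B, C, D are mutually consistent (residuals ≈ 0); A is off by 43.8 km.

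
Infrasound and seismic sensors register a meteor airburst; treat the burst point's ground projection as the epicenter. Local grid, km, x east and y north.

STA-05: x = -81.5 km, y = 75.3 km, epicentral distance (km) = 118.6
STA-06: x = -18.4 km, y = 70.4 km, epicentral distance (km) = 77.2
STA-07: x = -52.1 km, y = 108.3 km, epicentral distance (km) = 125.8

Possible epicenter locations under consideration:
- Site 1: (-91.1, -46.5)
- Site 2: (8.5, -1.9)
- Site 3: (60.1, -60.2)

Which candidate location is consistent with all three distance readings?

Site 2

For each candidate, compare |candidate − station| to the reported distance:
Site 1: residuals STA-05 3.6, STA-06 60.5, STA-07 33.8 → max 60.5 km
Site 2: residuals STA-05 0.0, STA-06 0.1, STA-07 0.0 → max 0.1 km
Site 3: residuals STA-05 77.4, STA-06 75.2, STA-07 76.6 → max 77.4 km
Only Site 2 has all residuals ≈ 0.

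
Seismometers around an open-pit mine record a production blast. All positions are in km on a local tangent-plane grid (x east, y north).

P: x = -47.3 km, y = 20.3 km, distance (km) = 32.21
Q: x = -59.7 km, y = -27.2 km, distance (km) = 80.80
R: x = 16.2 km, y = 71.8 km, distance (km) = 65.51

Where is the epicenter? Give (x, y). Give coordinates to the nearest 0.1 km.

-46.4 km east, 52.5 km north

Circle about each station: (x + 47.3)² + (y − 20.3)² = 32.21²; (x + 59.7)² + (y + 27.2)² = 80.80²; (x − 16.2)² + (y − 71.8)² = 65.51².
Subtracting the P equation from the Q and R equations removes the quadratic terms:
-24.8 x − 95.0 y = -3836.61
127.0 x + 103.0 y = -485.78
Solving the 2×2 system: x ≈ -46.4, y ≈ 52.5 km.
Check against P (with the unrounded x, y): √((x + 47.3)²+(y − 20.3)²) = 32.21 ≈ 32.21 km. ✓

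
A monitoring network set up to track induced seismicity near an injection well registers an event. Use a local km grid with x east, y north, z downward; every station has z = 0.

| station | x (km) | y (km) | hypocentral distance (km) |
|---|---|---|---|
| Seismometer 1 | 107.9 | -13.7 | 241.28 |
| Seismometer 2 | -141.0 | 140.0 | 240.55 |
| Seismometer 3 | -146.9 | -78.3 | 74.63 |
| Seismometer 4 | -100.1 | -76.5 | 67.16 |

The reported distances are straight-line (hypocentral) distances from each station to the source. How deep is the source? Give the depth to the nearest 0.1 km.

Each station gives a sphere (x−x_i)² + (y−y_i)² + z² = d_i² (stations at z=0).
Subtracting the Seismometer 1 sphere from Seismometer 2 and Seismometer 3: z² cancels, leaving linear equations in x and y:
-497.8 x + 307.4 y = 28002.64
-509.6 x − 129.2 y = 68526.80
Solving: x ≈ -111.705, y ≈ -89.799 km (keep extra digits for the depth step; rounded: -111.7, -89.8).
Then from the Seismometer 1 sphere: z² = 241.28² − (x − 107.9)² − (y + 13.7)² with x = -111.705, y = -89.799, so z ≈ 64.797 ≈ 64.8 km.
Check against Seismometer 4 (with the unrounded solution): distance 67.16 ≈ 67.16 km. ✓

64.8 km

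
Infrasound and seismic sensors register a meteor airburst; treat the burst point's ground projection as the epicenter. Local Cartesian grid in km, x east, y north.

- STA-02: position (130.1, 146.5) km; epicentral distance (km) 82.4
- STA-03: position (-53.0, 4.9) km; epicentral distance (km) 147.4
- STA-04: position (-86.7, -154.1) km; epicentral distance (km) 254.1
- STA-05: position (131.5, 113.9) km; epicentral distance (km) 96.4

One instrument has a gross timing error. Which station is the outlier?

Solve using three stations at a time. Using STA-03, STA-04, STA-05 (subtract circle equations pairwise → linear system) gives (x, y) ≈ (92.9, 25.6).
Distances from that point to each station vs reported:
  STA-02: calculated 126.5 vs reported 82.4 → residual 44.1 km
  STA-03: calculated 147.4 vs reported 147.4 → residual 0.0 km
  STA-04: calculated 254.1 vs reported 254.1 → residual 0.0 km
  STA-05: calculated 96.3 vs reported 96.4 → residual 0.1 km
STA-03, STA-04, STA-05 are mutually consistent (residuals ≈ 0); STA-02 is off by 44.1 km.

STA-02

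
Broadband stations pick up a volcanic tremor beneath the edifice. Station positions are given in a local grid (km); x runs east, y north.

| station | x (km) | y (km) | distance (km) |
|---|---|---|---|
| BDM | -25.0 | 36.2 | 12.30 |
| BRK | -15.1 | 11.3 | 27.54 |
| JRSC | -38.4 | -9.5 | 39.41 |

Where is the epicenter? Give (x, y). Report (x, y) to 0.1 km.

x ≈ -35.5 km, y ≈ 29.8 km

Circle about each station: (x + 25.0)² + (y − 36.2)² = 12.30²; (x + 15.1)² + (y − 11.3)² = 27.54²; (x + 38.4)² + (y + 9.5)² = 39.41².
Subtracting pairs of circle equations eliminates x²+y² and gives linear equations (the radical axes):
19.8 x − 49.8 y = -2186.90
-26.8 x − 91.4 y = -1772.49
Solving the 2×2 system: x ≈ -35.5, y ≈ 29.8 km.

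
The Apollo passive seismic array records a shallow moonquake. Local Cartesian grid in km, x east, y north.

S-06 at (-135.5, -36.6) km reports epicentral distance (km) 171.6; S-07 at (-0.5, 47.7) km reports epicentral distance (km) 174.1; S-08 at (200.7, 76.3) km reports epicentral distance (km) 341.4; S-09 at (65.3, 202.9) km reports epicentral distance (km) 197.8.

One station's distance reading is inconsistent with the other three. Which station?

Solve using three stations at a time. Using S-07, S-08, S-09 (subtract circle equations pairwise → linear system) gives (x, y) ≈ (-128.9, 165.3).
Distances from that point to each station vs reported:
  S-06: calculated 202.0 vs reported 171.6 → residual 30.4 km
  S-07: calculated 174.1 vs reported 174.1 → residual 0.0 km
  S-08: calculated 341.4 vs reported 341.4 → residual 0.0 km
  S-09: calculated 197.8 vs reported 197.8 → residual 0.0 km
S-07, S-08, S-09 are mutually consistent (residuals ≈ 0); S-06 is off by 30.4 km.

S-06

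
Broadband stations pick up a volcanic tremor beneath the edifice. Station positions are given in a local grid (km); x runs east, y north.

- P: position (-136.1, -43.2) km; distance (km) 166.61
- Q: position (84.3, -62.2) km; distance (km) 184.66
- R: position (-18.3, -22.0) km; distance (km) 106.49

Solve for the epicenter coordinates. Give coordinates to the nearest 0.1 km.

Circle about each station: (x + 136.1)² + (y + 43.2)² = 166.61²; (x − 84.3)² + (y + 62.2)² = 184.66²; (x + 18.3)² + (y + 22.0)² = 106.49².
Subtracting the P equation from the Q and R equations removes the quadratic terms:
440.8 x − 38.0 y = -15754.54
235.6 x + 42.4 y = -3151.79
Solving the 2×2 system: x ≈ -28.5, y ≈ 84.0 km.

(-28.5, 84.0)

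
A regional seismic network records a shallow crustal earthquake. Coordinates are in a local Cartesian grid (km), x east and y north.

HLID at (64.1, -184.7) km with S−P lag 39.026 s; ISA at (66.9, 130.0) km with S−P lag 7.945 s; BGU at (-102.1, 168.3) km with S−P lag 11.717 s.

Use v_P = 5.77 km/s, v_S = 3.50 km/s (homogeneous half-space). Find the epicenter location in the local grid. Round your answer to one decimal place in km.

1.5 km east, 156.8 km north

Distance from S−P lag: d = Δt · v_P v_S / (v_P − v_S) = Δt · (5.77·3.50)/(5.77−3.50) ≈ 8.8965·Δt.
So d_HLID = 347.19, d_ISA = 70.68, d_BGU = 104.24 km.
Circle about each station: (x − 64.1)² + (y + 184.7)² = 347.19²; (x − 66.9)² + (y − 130.0)² = 70.68²; (x + 102.1)² + (y − 168.3)² = 104.24².
Subtracting the HLID equation from the ISA and BGU equations removes the quadratic terms:
5.6 x + 629.4 y = 98697.94
-332.4 x + 706.0 y = 110201.32
Solving the 2×2 system: x ≈ 1.5, y ≈ 156.8 km.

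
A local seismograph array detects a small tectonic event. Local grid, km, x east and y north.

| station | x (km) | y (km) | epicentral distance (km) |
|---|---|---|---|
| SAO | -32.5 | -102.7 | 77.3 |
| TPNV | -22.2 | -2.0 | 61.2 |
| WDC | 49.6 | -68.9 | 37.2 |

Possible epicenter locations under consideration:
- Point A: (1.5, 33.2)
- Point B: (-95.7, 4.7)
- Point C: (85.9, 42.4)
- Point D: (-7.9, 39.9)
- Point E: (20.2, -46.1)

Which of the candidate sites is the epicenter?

Point E

For each candidate, compare |candidate − station| to the reported distance:
Point A: residuals SAO 62.8, TPNV 18.8, WDC 75.7 → max 75.7 km
Point B: residuals SAO 47.3, TPNV 12.6, WDC 125.7 → max 125.7 km
Point C: residuals SAO 110.0, TPNV 55.7, WDC 79.9 → max 110.0 km
Point D: residuals SAO 67.4, TPNV 16.9, WDC 85.9 → max 85.9 km
Point E: residuals SAO 0.0, TPNV 0.0, WDC 0.0 → max 0.0 km
Only Point E has all residuals ≈ 0.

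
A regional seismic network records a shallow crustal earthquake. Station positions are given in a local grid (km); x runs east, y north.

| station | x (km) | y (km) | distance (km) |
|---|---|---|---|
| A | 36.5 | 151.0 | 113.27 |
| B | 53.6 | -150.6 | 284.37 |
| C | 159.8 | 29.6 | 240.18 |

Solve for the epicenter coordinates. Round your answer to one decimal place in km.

x ≈ -67.7 km, y ≈ 106.6 km

Circle about each station: (x − 36.5)² + (y − 151.0)² = 113.27²; (x − 53.6)² + (y + 150.6)² = 284.37²; (x − 159.8)² + (y − 29.6)² = 240.18².
Subtracting the A equation from the B and C equations removes the quadratic terms:
34.2 x − 603.2 y = -66616.13
246.6 x − 242.8 y = -42577.39
Solving the 2×2 system: x ≈ -67.7, y ≈ 106.6 km.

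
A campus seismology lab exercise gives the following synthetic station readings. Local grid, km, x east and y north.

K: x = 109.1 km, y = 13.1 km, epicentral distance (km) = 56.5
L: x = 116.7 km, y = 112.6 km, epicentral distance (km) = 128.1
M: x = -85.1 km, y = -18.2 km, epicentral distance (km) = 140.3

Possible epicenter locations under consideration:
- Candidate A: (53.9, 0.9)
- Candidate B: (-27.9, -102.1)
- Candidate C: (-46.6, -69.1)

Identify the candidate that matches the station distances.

Candidate A

For each candidate, compare |candidate − station| to the reported distance:
Candidate A: residuals K 0.0, L 0.0, M 0.0 → max 0.0 km
Candidate B: residuals K 122.5, L 130.8, M 38.8 → max 130.8 km
Candidate C: residuals K 119.6, L 116.2, M 76.5 → max 119.6 km
Only Candidate A has all residuals ≈ 0.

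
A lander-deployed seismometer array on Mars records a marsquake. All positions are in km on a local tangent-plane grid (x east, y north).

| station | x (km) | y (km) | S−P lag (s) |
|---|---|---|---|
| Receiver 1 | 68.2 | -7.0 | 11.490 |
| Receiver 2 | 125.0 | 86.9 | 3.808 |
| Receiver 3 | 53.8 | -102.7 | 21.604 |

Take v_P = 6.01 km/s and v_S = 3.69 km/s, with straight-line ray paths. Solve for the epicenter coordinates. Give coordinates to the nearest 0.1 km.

91.2 km east, 100.4 km north

Distance from S−P lag: d = Δt · v_P v_S / (v_P − v_S) = Δt · (6.01·3.69)/(6.01−3.69) ≈ 9.5590·Δt.
So d_Receiver 1 = 109.83, d_Receiver 2 = 36.40, d_Receiver 3 = 206.51 km.
Circle about each station: (x − 68.2)² + (y + 7.0)² = 109.83²; (x − 125.0)² + (y − 86.9)² = 36.40²; (x − 53.8)² + (y + 102.7)² = 206.51².
Subtracting pairs of circle equations eliminates x²+y² and gives linear equations (the radical axes):
113.6 x + 187.8 y = 29214.04
-28.8 x − 191.4 y = -21842.26
Solving the 2×2 system: x ≈ 91.2, y ≈ 100.4 km.
Check against Receiver 1 (with the unrounded x, y): √((x − 68.2)²+(y + 7.0)²) = 109.83 ≈ 109.83 km. ✓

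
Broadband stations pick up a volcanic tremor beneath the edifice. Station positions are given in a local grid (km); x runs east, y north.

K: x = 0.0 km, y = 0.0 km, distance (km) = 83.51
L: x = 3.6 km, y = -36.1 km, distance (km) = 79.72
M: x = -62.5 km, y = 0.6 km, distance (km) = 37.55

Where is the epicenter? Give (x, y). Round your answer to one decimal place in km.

-76.1 km east, -34.4 km north

Circle about each station: x² + y² = 83.51²; (x − 3.6)² + (y + 36.1)² = 79.72²; (x + 62.5)² + (y − 0.6)² = 37.55².
Subtracting the K equation from the L and M equations removes the quadratic terms:
7.2 x − 72.2 y = 1934.81
-125.0 x + 1.2 y = 9470.53
Solving the 2×2 system: x ≈ -76.1, y ≈ -34.4 km.
Check against K (with the unrounded x, y): √(x²+y²) = 83.50 ≈ 83.51 km. ✓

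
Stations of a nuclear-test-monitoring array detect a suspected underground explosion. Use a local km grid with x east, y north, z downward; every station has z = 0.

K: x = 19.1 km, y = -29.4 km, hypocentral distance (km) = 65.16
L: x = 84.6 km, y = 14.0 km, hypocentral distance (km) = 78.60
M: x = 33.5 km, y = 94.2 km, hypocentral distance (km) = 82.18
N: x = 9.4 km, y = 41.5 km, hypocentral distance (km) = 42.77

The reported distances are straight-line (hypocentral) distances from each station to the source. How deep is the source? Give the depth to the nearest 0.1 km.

Each station gives a sphere (x−x_i)² + (y−y_i)² + z² = d_i² (stations at z=0).
Subtracting the K sphere from L and M: z² cancels, leaving linear equations in x and y:
131.0 x + 86.8 y = 4191.86
28.8 x + 247.2 y = 6258.99
Solving: x ≈ 16.496, y ≈ 23.398 km (keep extra digits for the depth step; rounded: 16.5, 23.4).
Then from the K sphere: z² = 65.16² − (x − 19.1)² − (y + 29.4)² with x = 16.496, y = 23.398, so z ≈ 38.097 ≈ 38.1 km.

z ≈ 38.1 km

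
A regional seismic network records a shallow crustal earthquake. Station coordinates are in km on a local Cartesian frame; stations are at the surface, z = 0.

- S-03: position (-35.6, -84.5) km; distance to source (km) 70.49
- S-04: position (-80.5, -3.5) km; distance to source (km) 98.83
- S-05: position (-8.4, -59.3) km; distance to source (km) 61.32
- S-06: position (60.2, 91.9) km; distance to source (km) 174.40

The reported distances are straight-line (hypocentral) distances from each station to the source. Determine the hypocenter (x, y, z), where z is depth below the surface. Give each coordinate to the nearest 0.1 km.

Each station gives a sphere (x−x_i)² + (y−y_i)² + z² = d_i² (stations at z=0).
Subtracting the S-03 sphere from S-04 and S-05: z² cancels, leaving linear equations in x and y:
-89.8 x + 162.0 y = -6713.64
54.4 x + 50.4 y = -3611.86
Solving: x ≈ -18.499, y ≈ -51.697 km (keep extra digits for the depth step; rounded: -18.5, -51.7).
Then from the S-03 sphere: z² = 70.49² − (x + 35.6)² − (y + 84.5)² with x = -18.499, y = -51.697, so z ≈ 60.003 ≈ 60.0 km.

x ≈ -18.5 km, y ≈ -51.7 km, depth ≈ 60.0 km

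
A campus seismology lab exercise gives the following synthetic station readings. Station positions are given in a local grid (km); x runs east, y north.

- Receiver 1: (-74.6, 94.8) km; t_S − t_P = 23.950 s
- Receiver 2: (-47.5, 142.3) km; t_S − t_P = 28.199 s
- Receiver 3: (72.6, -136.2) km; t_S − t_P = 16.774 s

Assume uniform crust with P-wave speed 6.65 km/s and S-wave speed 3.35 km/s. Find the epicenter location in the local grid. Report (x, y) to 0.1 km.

Distance from S−P lag: d = Δt · v_P v_S / (v_P − v_S) = Δt · (6.65·3.35)/(6.65−3.35) ≈ 6.7508·Δt.
So d_Receiver 1 = 161.68, d_Receiver 2 = 190.36, d_Receiver 3 = 113.24 km.
Circle about each station: (x + 74.6)² + (y − 94.8)² = 161.68²; (x + 47.5)² + (y − 142.3)² = 190.36²; (x − 72.6)² + (y + 136.2)² = 113.24².
Subtracting the Receiver 1 equation from the Receiver 2 and Receiver 3 equations removes the quadratic terms:
54.2 x + 95.0 y = -2143.17
294.4 x − 462.0 y = 22586.12
Solving the 2×2 system: x ≈ 21.8, y ≈ -35.0 km.
Check against Receiver 1 (with the unrounded x, y): √((x + 74.6)²+(y − 94.8)²) = 161.68 ≈ 161.68 km. ✓

x ≈ 21.8 km, y ≈ -35.0 km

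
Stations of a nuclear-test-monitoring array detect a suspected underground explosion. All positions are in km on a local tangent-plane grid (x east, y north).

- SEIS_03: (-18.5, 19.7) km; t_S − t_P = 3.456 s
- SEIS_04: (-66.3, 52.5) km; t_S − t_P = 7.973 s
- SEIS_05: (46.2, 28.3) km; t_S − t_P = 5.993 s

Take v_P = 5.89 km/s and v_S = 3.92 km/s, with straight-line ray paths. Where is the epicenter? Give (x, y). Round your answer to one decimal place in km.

Distance from S−P lag: d = Δt · v_P v_S / (v_P − v_S) = Δt · (5.89·3.92)/(5.89−3.92) ≈ 11.7202·Δt.
So d_SEIS_03 = 40.51, d_SEIS_04 = 93.45, d_SEIS_05 = 70.24 km.
Circle about each station: (x + 18.5)² + (y − 19.7)² = 40.51²; (x + 66.3)² + (y − 52.5)² = 93.45²; (x − 46.2)² + (y − 28.3)² = 70.24².
Subtracting pairs of circle equations eliminates x²+y² and gives linear equations (the radical axes):
-95.6 x + 65.6 y = -670.24
129.4 x + 17.2 y = -1087.61
Solving the 2×2 system: x ≈ -5.9, y ≈ -18.8 km.

(-5.9, -18.8)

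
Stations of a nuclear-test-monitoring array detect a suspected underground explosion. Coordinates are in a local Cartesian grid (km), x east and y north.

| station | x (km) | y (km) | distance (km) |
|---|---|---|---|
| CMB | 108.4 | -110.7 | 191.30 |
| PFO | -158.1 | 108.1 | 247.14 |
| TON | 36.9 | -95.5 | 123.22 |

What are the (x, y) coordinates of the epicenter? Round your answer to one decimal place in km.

x ≈ -82.2 km, y ≈ -127.1 km

Circle about each station: (x − 108.4)² + (y + 110.7)² = 191.30²; (x + 158.1)² + (y − 108.1)² = 247.14²; (x − 36.9)² + (y + 95.5)² = 123.22².
Subtracting pairs of circle equations eliminates x²+y² and gives linear equations (the radical axes):
-533.0 x + 437.6 y = -11806.32
-143.0 x + 30.4 y = 7889.33
Solving the 2×2 system: x ≈ -82.2, y ≈ -127.1 km.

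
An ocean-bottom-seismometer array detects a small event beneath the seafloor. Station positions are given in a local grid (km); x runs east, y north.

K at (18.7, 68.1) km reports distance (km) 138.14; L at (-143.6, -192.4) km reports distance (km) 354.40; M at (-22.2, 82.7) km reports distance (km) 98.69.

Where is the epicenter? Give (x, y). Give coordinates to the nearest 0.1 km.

Circle about each station: (x − 18.7)² + (y − 68.1)² = 138.14²; (x + 143.6)² + (y + 192.4)² = 354.40²; (x + 22.2)² + (y − 82.7)² = 98.69².
Subtracting pairs of circle equations eliminates x²+y² and gives linear equations (the radical axes):
-324.6 x − 521.0 y = -53865.28
-81.8 x + 29.2 y = 11687.77
Solving the 2×2 system: x ≈ -86.7, y ≈ 157.4 km.

(-86.7, 157.4)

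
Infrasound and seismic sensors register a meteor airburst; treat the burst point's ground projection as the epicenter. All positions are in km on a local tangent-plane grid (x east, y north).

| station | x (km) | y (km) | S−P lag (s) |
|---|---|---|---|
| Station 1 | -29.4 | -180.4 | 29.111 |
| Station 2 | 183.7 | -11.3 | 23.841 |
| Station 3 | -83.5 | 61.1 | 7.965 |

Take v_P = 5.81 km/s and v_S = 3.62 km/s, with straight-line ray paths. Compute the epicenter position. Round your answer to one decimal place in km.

(-17.0, 98.9)

Distance from S−P lag: d = Δt · v_P v_S / (v_P − v_S) = Δt · (5.81·3.62)/(5.81−3.62) ≈ 9.6037·Δt.
So d_Station 1 = 279.57, d_Station 2 = 228.96, d_Station 3 = 76.49 km.
Circle about each station: (x + 29.4)² + (y + 180.4)² = 279.57²; (x − 183.7)² + (y + 11.3)² = 228.96²; (x + 83.5)² + (y − 61.1)² = 76.49².
Subtracting pairs of circle equations eliminates x²+y² and gives linear equations (the radical axes):
426.2 x + 338.2 y = 26201.56
-108.2 x + 483.0 y = 49605.60
Solving the 2×2 system: x ≈ -17.0, y ≈ 98.9 km.
Check against Station 1 (with the unrounded x, y): √((x + 29.4)²+(y + 180.4)²) = 279.57 ≈ 279.57 km. ✓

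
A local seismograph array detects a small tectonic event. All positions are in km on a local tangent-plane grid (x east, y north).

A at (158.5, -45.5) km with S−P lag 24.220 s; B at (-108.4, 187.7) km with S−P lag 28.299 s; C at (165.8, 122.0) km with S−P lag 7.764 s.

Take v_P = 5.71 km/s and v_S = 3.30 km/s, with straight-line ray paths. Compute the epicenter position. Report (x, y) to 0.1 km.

(106.9, 136.7)

Distance from S−P lag: d = Δt · v_P v_S / (v_P − v_S) = Δt · (5.71·3.30)/(5.71−3.30) ≈ 7.8187·Δt.
So d_A = 189.37, d_B = 221.26, d_C = 60.70 km.
Circle about each station: (x − 158.5)² + (y + 45.5)² = 189.37²; (x + 108.4)² + (y − 187.7)² = 221.26²; (x − 165.8)² + (y − 122.0)² = 60.70².
Subtracting the A equation from the B and C equations removes the quadratic terms:
-533.8 x + 466.4 y = 6694.36
14.6 x + 335.0 y = 47357.65
Solving the 2×2 system: x ≈ 106.9, y ≈ 136.7 km.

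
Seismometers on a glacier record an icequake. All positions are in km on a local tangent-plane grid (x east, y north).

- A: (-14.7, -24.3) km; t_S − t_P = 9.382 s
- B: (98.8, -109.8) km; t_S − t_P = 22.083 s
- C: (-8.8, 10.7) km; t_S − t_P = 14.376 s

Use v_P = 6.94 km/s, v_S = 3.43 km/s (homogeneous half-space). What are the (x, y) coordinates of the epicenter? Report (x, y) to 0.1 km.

Distance from S−P lag: d = Δt · v_P v_S / (v_P − v_S) = Δt · (6.94·3.43)/(6.94−3.43) ≈ 6.7818·Δt.
So d_A = 63.63, d_B = 149.76, d_C = 97.50 km.
Circle about each station: (x + 14.7)² + (y + 24.3)² = 63.63²; (x − 98.8)² + (y + 109.8)² = 149.76²; (x + 8.8)² + (y − 10.7)² = 97.50².
Subtracting the A equation from the B and C equations removes the quadratic terms:
227.0 x − 171.0 y = 2631.62
11.8 x + 70.0 y = -6072.12
Solving the 2×2 system: x ≈ -47.7, y ≈ -78.7 km.
Check against A (with the unrounded x, y): √((x + 14.7)²+(y + 24.3)²) = 63.63 ≈ 63.63 km. ✓

(-47.7, -78.7)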